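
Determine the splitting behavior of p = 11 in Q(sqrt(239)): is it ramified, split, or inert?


K = Q(sqrt(239)). Since d mod 4 = 3, disc(K) = 956.
Check p | disc: 956 mod 11 = 10.
p does not divide disc. Compute Legendre symbol (d/p):
8^((11-1)/2) mod 11 = -1
(d/p) = -1, so p is inert: (p) stays prime with e=1, f=2, g=1.
Therefore p is inert.

inert


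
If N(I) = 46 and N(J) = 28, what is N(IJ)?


N(IJ) = N(I) * N(J)
= 46 * 28
= 1288

1288


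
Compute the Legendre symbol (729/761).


p = 761 is prime, so compute (729/761) with the reciprocity algorithm (Jacobi-symbol steps: pull out 2s via (2/n), flip via reciprocity, reduce):
  reciprocity: (729/761) -> +(761/729)
  reduce: (32/729)
  pull out 2: (2/729) = +1  (since 729 mod 8 = 1)
  pull out 2: (2/729) = +1  (since 729 mod 8 = 1)
  pull out 2: (2/729) = +1  (since 729 mod 8 = 1)
  pull out 2: (2/729) = +1  (since 729 mod 8 = 1)
  pull out 2: (2/729) = +1  (since 729 mod 8 = 1)
  (1/729) = 1
Product of signs = 1
(729/761) = 1

1


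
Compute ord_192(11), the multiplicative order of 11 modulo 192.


We want ord_192(11), the smallest k >= 1 with 11^k = 1 mod 192.
n = 192 = 2^6 * 3, phi(192) = 64; the order divides phi(n).
Divisors of 64: 1, 2, 4, 8, 16, 32, 64
Repeated squaring mod 192: 11^1 = 11, 11^2 = 121, 11^4 = 49, 11^8 = 97, 11^16 = 1, 11^32 = 1, 11^64 = 1
Test divisors in increasing order:
  k=1: 11^1 = 11 mod 192
  k=2: 11^2 = 121 mod 192
  k=4: 11^4 = 49 mod 192
  k=8: 11^8 = 97 mod 192
  k=16: 11^16 = 1 mod 192  <- first divisor giving 1
Order = 16

16


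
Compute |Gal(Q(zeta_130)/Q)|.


|Gal(Q(zeta_130)/Q)| = phi(130)
= 48

48


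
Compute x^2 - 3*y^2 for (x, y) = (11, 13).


x^2 - d*y^2
= 11^2 - 3*13^2
= 121 - 507
= -386

-386


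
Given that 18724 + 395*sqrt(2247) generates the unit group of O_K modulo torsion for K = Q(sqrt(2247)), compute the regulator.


epsilon = 18724 + 395*sqrt(2247)
= 37448.0000
R = ln(37448.0000)
= 10.5307

10.5307


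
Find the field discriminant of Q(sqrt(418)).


For K = Q(sqrt(d)) with d squarefree: disc(K) = d if d = 1 mod 4, and disc(K) = 4d if d = 2 or 3 mod 4.
Here d = 418, and d mod 4 = 2.
d = 2 mod 4, not 1 (O_K = Z[sqrt(d)]), so disc(K) = 4d = 4 * (418) = 1672

1672


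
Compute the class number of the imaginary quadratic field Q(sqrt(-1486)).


K = Q(sqrt(-1486)). d mod 4 = 2, so D = disc(K) = 4d = -5944
h(K) equals the number of primitive reduced positive-definite forms (a, b, c) = a*x^2 + b*x*y + c*y^2 with b^2 - 4ac = D,
where reduced means |b| <= a <= c, with b >= 0 whenever |b| = a or a = c, and primitive means gcd(a, b, c) = 1.
Reduced forces 3a^2 <= |D| = 5944, so 1 <= a <= 44; b must have the parity of D, and c = (b^2 - D)/(4a) must be an integer >= a.
Enumerate a = 1..44, b in [-a, a]:
  a=1: (1, 0, 1486)  [1]
  a=2: (2, 0, 743)  [1]
  a=3..4: none
  a=5: (5, -4, 298), (5, 4, 298)  [2]
  a=6..9: none
  a=10: (10, -4, 149), (10, 4, 149)  [2]
  a=11..12: none
  a=13: (13, -6, 115), (13, 6, 115)  [2]
  a=14..22: none
  a=23: (23, -6, 65), (23, 6, 65)  [2]
  a=24: none
  a=25: (25, -16, 62), (25, 16, 62)  [2]
  a=26: (26, -20, 61), (26, 20, 61)  [2]
  a=27..28: none
  a=29: (29, -28, 58), (29, 28, 58)  [2]
  a=30: none
  a=31: (31, -16, 50), (31, 16, 50)  [2]
  a=32..40: none
  a=41: (41, -40, 46), (41, 40, 46)  [2]
  a=42..44: none
Total reduced forms: 1 + 1 + 2 + 2 + 2 + 2 + 2 + 2 + 2 + 2 + 2 = 20
h = 20

20


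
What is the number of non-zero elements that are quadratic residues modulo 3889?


For prime p, the number of non-zero quadratic residues is (p-1)/2.
= (3889-1)/2
= 1944

1944


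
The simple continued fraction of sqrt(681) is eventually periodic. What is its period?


Run the CF algorithm for sqrt(681).
a_0 = floor(sqrt(681)) = 26; set m_0=0, q_0=1.
Recurrence: m' = q*a - m,  q' = (d - m'^2)/q,  a' = floor((a_0 + m')/q').
  step 1: m=26, q=5, a=10
  step 2: m=24, q=21, a=2
  step 3: m=18, q=17, a=2
  step 4: m=16, q=25, a=1
  step 5: m=9, q=24, a=1
  step 6: m=15, q=19, a=2
  step 7: m=23, q=8, a=6
  step 8: m=25, q=7, a=7
  step 9: m=24, q=15, a=3
  step 10: m=21, q=16, a=2
  step 11: m=11, q=35, a=1
  step 12: m=24, q=3, a=16
  step 13: m=24, q=35, a=1
  step 14: m=11, q=16, a=2
  step 15: m=21, q=15, a=3
  step 16: m=24, q=7, a=7
  step 17: m=25, q=8, a=6
  step 18: m=23, q=19, a=2
  step 19: m=15, q=24, a=1
  step 20: m=9, q=25, a=1
  step 21: m=16, q=17, a=2
  step 22: m=18, q=21, a=2
  step 23: m=24, q=5, a=10
  step 24: m=26, q=1, a=52
a_24 = 2*a_0 = 52, so the period closes here.
sqrt(681) = [26; 10, 2, 2, 1, 1, 2, 6, 7, 3, 2, 1, 16, 1, 2, 3, 7, 6, 2, 1, 1, 2, 2, 10, 52]
Period length = 24

24


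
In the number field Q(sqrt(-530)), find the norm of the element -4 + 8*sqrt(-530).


N(a + b*sqrt(d)) = a^2 - d*b^2
= (-4)^2 - (-530)*(8)^2
= 16 + 33920
= 33936

33936


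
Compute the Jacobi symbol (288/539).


Compute (288/539) via quadratic reciprocity:
  pull out 2: (2/539) = -1  (since 539 mod 8 = 3)
  pull out 2: (2/539) = -1  (since 539 mod 8 = 3)
  pull out 2: (2/539) = -1  (since 539 mod 8 = 3)
  pull out 2: (2/539) = -1  (since 539 mod 8 = 3)
  pull out 2: (2/539) = -1  (since 539 mod 8 = 3)
  reciprocity: (9/539) -> +(539/9)
  reduce: (8/9)
  pull out 2: (2/9) = +1  (since 9 mod 8 = 1)
  pull out 2: (2/9) = +1  (since 9 mod 8 = 1)
  pull out 2: (2/9) = +1  (since 9 mod 8 = 1)
  (1/9) = 1
Product of signs = -1

-1


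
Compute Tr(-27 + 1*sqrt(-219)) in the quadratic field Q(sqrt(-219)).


Tr(a + b*sqrt(d)) = (a + b*sqrt(d)) + (a - b*sqrt(d)) = 2a
= 2 * (-27)
= -54

-54


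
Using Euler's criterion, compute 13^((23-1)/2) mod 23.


p = 23 is prime and the exponent is (p-1)/2 = 11, so by Euler's criterion 13^11 = (13/23) = +1 or -1 mod 23.
Compute by square-and-multiply:
  11 = 8 + 2 + 1 (binary 1011)
  Repeated squaring mod 23: 13^1 = 13, 13^2 = 8, 13^4 = 18, 13^8 = 2
  13^11 = 13^8 * 13^2 * 13^1 = 2 * 8 * 13 mod 23
    2 * 8 = 16 = 16 mod 23
    16 * 13 = 208 = 1 mod 23
  13^11 = 1 mod 23
Result 1: 13 is a quadratic residue mod 23.
13^11 mod 23 = 1

1


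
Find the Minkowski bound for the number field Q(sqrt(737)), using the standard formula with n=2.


d = 737, d mod 4 = 1, so disc(K) = d = 737; |disc(K)| = 737
Real quadratic field, so n = 2, s = r2 = 0, r1 = 2
M = (n!/n^n) * (4/pi)^s * sqrt(|disc(K)|) = (2!/2^2) * (4/pi)^0 * sqrt(737)
= 0.5 * 1.000000 * 27.147744
= 13.5739

13.5739


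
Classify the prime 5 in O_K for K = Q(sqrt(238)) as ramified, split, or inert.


K = Q(sqrt(238)). Since d mod 4 = 2, disc(K) = 952.
Check p | disc: 952 mod 5 = 2.
p does not divide disc. Compute Legendre symbol (d/p):
3^((5-1)/2) mod 5 = -1
(d/p) = -1, so p is inert: (p) stays prime with e=1, f=2, g=1.
Therefore p is inert.

inert


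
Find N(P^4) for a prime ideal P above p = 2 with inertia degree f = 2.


N(P^a) = p^(a*f)
= 2^(4*2)
= 2^8
= 256

256


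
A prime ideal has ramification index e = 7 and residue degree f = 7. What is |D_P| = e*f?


|D_P| = e * f
= 7 * 7
= 49

49


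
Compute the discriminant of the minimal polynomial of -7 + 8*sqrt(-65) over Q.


The element -7 + 8*sqrt(-65) has minimal polynomial:
x^2 + 14*x + 4209
Discriminant = (14)^2 - 4*(4209)
= 196 - 16836
= -16640

-16640


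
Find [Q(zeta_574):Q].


The degree equals Euler's totient phi(574).
574 = 2 * 7 * 41
phi(574) = 240

240


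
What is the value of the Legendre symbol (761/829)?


p = 829 is prime, so compute (761/829) with the reciprocity algorithm (Jacobi-symbol steps: pull out 2s via (2/n), flip via reciprocity, reduce):
  reciprocity: (761/829) -> +(829/761)
  reduce: (68/761)
  pull out 2: (2/761) = +1  (since 761 mod 8 = 1)
  pull out 2: (2/761) = +1  (since 761 mod 8 = 1)
  reciprocity: (17/761) -> +(761/17)
  reduce: (13/17)
  reciprocity: (13/17) -> +(17/13)
  reduce: (4/13)
  pull out 2: (2/13) = -1  (since 13 mod 8 = 5)
  pull out 2: (2/13) = -1  (since 13 mod 8 = 5)
  (1/13) = 1
Product of signs = 1
(761/829) = 1

1


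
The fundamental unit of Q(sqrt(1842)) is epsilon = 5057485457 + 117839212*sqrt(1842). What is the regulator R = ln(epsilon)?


epsilon = 5057485457 + 117839212*sqrt(1842)
= 1.0115e+10
R = ln(1.0115e+10)
= 23.0373

23.0373


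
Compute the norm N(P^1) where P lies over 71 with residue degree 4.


N(P^a) = p^(a*f)
= 71^(1*4)
= 71^4
= 25411681

25411681


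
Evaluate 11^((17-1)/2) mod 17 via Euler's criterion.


p = 17 is prime and the exponent is (p-1)/2 = 8, so by Euler's criterion 11^8 = (11/17) = +1 or -1 mod 17.
Compute by square-and-multiply:
  8 = 8 (binary 1000)
  Repeated squaring mod 17: 11^1 = 11, 11^2 = 2, 11^4 = 4, 11^8 = 16
  11^8 = 16 mod 17
Result 16 = p - 1 = -1 mod 17: 11 is a quadratic non-residue mod 17. As a residue in [0, p-1] the value is 16.
11^8 mod 17 = 16

16


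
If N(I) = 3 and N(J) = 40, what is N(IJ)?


N(IJ) = N(I) * N(J)
= 3 * 40
= 120

120


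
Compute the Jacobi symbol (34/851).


Compute (34/851) via quadratic reciprocity:
  pull out 2: (2/851) = -1  (since 851 mod 8 = 3)
  reciprocity: (17/851) -> +(851/17)
  reduce: (1/17)
  (1/17) = 1
Product of signs = -1

-1


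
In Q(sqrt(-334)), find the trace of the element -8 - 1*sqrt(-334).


Tr(a + b*sqrt(d)) = (a + b*sqrt(d)) + (a - b*sqrt(d)) = 2a
= 2 * (-8)
= -16

-16


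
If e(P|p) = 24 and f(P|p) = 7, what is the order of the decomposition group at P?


|D_P| = e * f
= 24 * 7
= 168

168


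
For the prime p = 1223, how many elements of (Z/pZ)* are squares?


For prime p, the number of non-zero quadratic residues is (p-1)/2.
= (1223-1)/2
= 611

611


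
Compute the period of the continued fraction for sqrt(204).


Run the CF algorithm for sqrt(204).
a_0 = floor(sqrt(204)) = 14; set m_0=0, q_0=1.
Recurrence: m' = q*a - m,  q' = (d - m'^2)/q,  a' = floor((a_0 + m')/q').
  step 1: m=14, q=8, a=3
  step 2: m=10, q=13, a=1
  step 3: m=3, q=15, a=1
  step 4: m=12, q=4, a=6
  step 5: m=12, q=15, a=1
  step 6: m=3, q=13, a=1
  step 7: m=10, q=8, a=3
  step 8: m=14, q=1, a=28
a_8 = 2*a_0 = 28, so the period closes here.
sqrt(204) = [14; 3, 1, 1, 6, 1, 1, 3, 28]
Period length = 8

8


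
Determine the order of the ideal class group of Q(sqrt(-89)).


K = Q(sqrt(-89)). d mod 4 = 3, so D = disc(K) = 4d = -356
h(K) equals the number of primitive reduced positive-definite forms (a, b, c) = a*x^2 + b*x*y + c*y^2 with b^2 - 4ac = D,
where reduced means |b| <= a <= c, with b >= 0 whenever |b| = a or a = c, and primitive means gcd(a, b, c) = 1.
Reduced forces 3a^2 <= |D| = 356, so 1 <= a <= 10; b must have the parity of D, and c = (b^2 - D)/(4a) must be an integer >= a.
Enumerate a = 1..10, b in [-a, a]:
  a=1: (1, 0, 89)  [1]
  a=2: (2, 2, 45)  [1]
  a=3: (3, -2, 30), (3, 2, 30)  [2]
  a=4: none
  a=5: (5, -2, 18), (5, 2, 18)  [2]
  a=6: (6, -2, 15), (6, 2, 15)  [2]
  a=7: (7, -6, 14), (7, 6, 14)  [2]
  a=8: none
  a=9: (9, -2, 10), (9, 2, 10)  [2]
  a=10: none
Total reduced forms: 1 + 1 + 2 + 2 + 2 + 2 + 2 = 12
h = 12

12


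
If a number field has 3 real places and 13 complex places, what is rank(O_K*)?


By Dirichlet's unit theorem:
rank = r1 + r2 - 1
= 3 + 13 - 1
= 15

15


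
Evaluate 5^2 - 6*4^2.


x^2 - d*y^2
= 5^2 - 6*4^2
= 25 - 96
= -71

-71


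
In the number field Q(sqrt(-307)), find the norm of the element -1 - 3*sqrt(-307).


N(a + b*sqrt(d)) = a^2 - d*b^2
= (-1)^2 - (-307)*(-3)^2
= 1 + 2763
= 2764

2764


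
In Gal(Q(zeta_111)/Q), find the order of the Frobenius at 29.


The Frobenius at p in Gal(Q(zeta_n)/Q) = (Z/nZ)* is the class of p, so its order is ord_111(29), the smallest k >= 1 with 29^k = 1 mod 111.
n = 111 = 3 * 37, phi(111) = 72; the order divides phi(n).
Divisors of 72: 1, 2, 3, 4, 6, 8, 9, 12, 18, 24, 36, 72
Repeated squaring mod 111: 29^1 = 29, 29^2 = 64, 29^4 = 100, 29^8 = 10, 29^16 = 100, 29^32 = 10, 29^64 = 100
Test divisors in increasing order:
  k=1: 29^1 = 29 mod 111
  k=2: 29^2 = 64 mod 111
  k=3: 29^3 = 64 * 29 = 80 mod 111
  k=4: 29^4 = 100 mod 111
  k=6: 29^6 = 100 * 64 = 73 mod 111
  k=8: 29^8 = 10 mod 111
  k=9: 29^9 = 10 * 29 = 68 mod 111
  k=12: 29^12 = 10 * 100 = 1 mod 111  <- first divisor giving 1
Order = 12

12


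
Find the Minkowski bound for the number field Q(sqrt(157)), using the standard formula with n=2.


d = 157, d mod 4 = 1, so disc(K) = d = 157; |disc(K)| = 157
Real quadratic field, so n = 2, s = r2 = 0, r1 = 2
M = (n!/n^n) * (4/pi)^s * sqrt(|disc(K)|) = (2!/2^2) * (4/pi)^0 * sqrt(157)
= 0.5 * 1.000000 * 12.529964
= 6.2650

6.2650


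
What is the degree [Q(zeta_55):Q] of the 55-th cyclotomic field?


The degree equals Euler's totient phi(55).
55 = 5 * 11
phi(55) = 40

40


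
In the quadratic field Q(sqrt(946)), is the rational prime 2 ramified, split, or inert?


K = Q(sqrt(946)). Since d mod 4 = 2, disc(K) = 3784.
Check p | disc: 3784 mod 2 = 0.
p divides disc, so p ramifies: (p) = P^2 with e=2, f=1, g=1.
Therefore p is ramified.

ramified


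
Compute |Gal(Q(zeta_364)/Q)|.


|Gal(Q(zeta_364)/Q)| = phi(364)
= 144

144


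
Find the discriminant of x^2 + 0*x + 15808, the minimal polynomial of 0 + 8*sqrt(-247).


The element 0 + 8*sqrt(-247) has minimal polynomial:
x^2 + 0*x + 15808
Discriminant = (0)^2 - 4*(15808)
= 0 - 63232
= -63232

-63232


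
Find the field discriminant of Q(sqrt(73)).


For K = Q(sqrt(d)) with d squarefree: disc(K) = d if d = 1 mod 4, and disc(K) = 4d if d = 2 or 3 mod 4.
Here d = 73, and d mod 4 = 1.
d = 1 mod 4 (O_K = Z[(1+sqrt(d))/2]), so disc(K) = d = 73

73


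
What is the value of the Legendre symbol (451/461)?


p = 461 is prime, so compute (451/461) with the reciprocity algorithm (Jacobi-symbol steps: pull out 2s via (2/n), flip via reciprocity, reduce):
  reciprocity: (451/461) -> +(461/451)
  reduce: (10/451)
  pull out 2: (2/451) = -1  (since 451 mod 8 = 3)
  reciprocity: (5/451) -> +(451/5)
  reduce: (1/5)
  (1/5) = 1
Product of signs = -1
(451/461) = -1

-1


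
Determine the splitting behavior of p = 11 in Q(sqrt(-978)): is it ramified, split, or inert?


K = Q(sqrt(-978)). Since d mod 4 = 2, disc(K) = -3912.
Check p | disc: -3912 mod 11 = 4.
p does not divide disc. Compute Legendre symbol (d/p):
1^((11-1)/2) mod 11 = 1
(d/p) = 1, so p splits: (p) = P*P' with e=1, f=1, g=2.
Therefore p is split.

split


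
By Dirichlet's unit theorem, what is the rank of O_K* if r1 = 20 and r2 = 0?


By Dirichlet's unit theorem:
rank = r1 + r2 - 1
= 20 + 0 - 1
= 19

19


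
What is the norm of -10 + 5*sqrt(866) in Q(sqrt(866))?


N(a + b*sqrt(d)) = a^2 - d*b^2
= (-10)^2 - (866)*(5)^2
= 100 - 21650
= -21550

-21550


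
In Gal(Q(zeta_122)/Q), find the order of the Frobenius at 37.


The Frobenius at p in Gal(Q(zeta_n)/Q) = (Z/nZ)* is the class of p, so its order is ord_122(37), the smallest k >= 1 with 37^k = 1 mod 122.
n = 122 = 2 * 61, phi(122) = 60; the order divides phi(n).
Divisors of 60: 1, 2, 3, 4, 5, 6, 10, 12, 15, 20, 30, 60
Repeated squaring mod 122: 37^1 = 37, 37^2 = 27, 37^4 = 119, 37^8 = 9, 37^16 = 81, 37^32 = 95
Test divisors in increasing order:
  k=1: 37^1 = 37 mod 122
  k=2: 37^2 = 27 mod 122
  k=3: 37^3 = 27 * 37 = 23 mod 122
  k=4: 37^4 = 119 mod 122
  k=5: 37^5 = 119 * 37 = 11 mod 122
  k=6: 37^6 = 119 * 27 = 41 mod 122
  k=10: 37^10 = 9 * 27 = 121 mod 122
  k=12: 37^12 = 9 * 119 = 95 mod 122
  k=15: 37^15 = 9 * 119 * 27 * 37 = 111 mod 122
  k=20: 37^20 = 81 * 119 = 1 mod 122  <- first divisor giving 1
Order = 20

20


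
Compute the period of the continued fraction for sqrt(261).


Run the CF algorithm for sqrt(261).
a_0 = floor(sqrt(261)) = 16; set m_0=0, q_0=1.
Recurrence: m' = q*a - m,  q' = (d - m'^2)/q,  a' = floor((a_0 + m')/q').
  step 1: m=16, q=5, a=6
  step 2: m=14, q=13, a=2
  step 3: m=12, q=9, a=3
  step 4: m=15, q=4, a=7
  step 5: m=13, q=23, a=1
  step 6: m=10, q=7, a=3
  step 7: m=11, q=20, a=1
  step 8: m=9, q=9, a=2
  step 9: m=9, q=20, a=1
  step 10: m=11, q=7, a=3
  step 11: m=10, q=23, a=1
  step 12: m=13, q=4, a=7
  step 13: m=15, q=9, a=3
  step 14: m=12, q=13, a=2
  step 15: m=14, q=5, a=6
  step 16: m=16, q=1, a=32
a_16 = 2*a_0 = 32, so the period closes here.
sqrt(261) = [16; 6, 2, 3, 7, 1, 3, 1, 2, 1, 3, 1, 7, 3, 2, 6, 32]
Period length = 16

16


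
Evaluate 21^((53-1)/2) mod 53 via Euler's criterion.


p = 53 is prime and the exponent is (p-1)/2 = 26, so by Euler's criterion 21^26 = (21/53) = +1 or -1 mod 53.
Compute by square-and-multiply:
  26 = 16 + 8 + 2 (binary 11010)
  Repeated squaring mod 53: 21^1 = 21, 21^2 = 17, 21^4 = 24, 21^8 = 46, 21^16 = 49
  21^26 = 21^16 * 21^8 * 21^2 = 49 * 46 * 17 mod 53
    49 * 46 = 2254 = 28 mod 53
    28 * 17 = 476 = 52 mod 53
  21^26 = 52 mod 53
Result 52 = p - 1 = -1 mod 53: 21 is a quadratic non-residue mod 53. As a residue in [0, p-1] the value is 52.
21^26 mod 53 = 52

52


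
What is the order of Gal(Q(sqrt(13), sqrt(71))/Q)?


The 2 square roots of distinct primes are multiplicatively independent over Q,
so [K:Q] = 2^2 and Gal(K/Q) is isomorphic to (Z/2Z)^2.
|Gal| = 2^2 = 4

4


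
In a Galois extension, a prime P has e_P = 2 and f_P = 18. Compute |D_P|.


|D_P| = e * f
= 2 * 18
= 36

36


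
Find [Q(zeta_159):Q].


The degree equals Euler's totient phi(159).
159 = 3 * 53
phi(159) = 104

104


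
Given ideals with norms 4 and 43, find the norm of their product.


N(IJ) = N(I) * N(J)
= 4 * 43
= 172

172


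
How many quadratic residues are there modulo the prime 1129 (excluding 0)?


For prime p, the number of non-zero quadratic residues is (p-1)/2.
= (1129-1)/2
= 564

564


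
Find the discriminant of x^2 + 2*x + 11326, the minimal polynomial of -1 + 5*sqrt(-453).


The element -1 + 5*sqrt(-453) has minimal polynomial:
x^2 + 2*x + 11326
Discriminant = (2)^2 - 4*(11326)
= 4 - 45304
= -45300

-45300


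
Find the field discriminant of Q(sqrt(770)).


For K = Q(sqrt(d)) with d squarefree: disc(K) = d if d = 1 mod 4, and disc(K) = 4d if d = 2 or 3 mod 4.
Here d = 770, and d mod 4 = 2.
d = 2 mod 4, not 1 (O_K = Z[sqrt(d)]), so disc(K) = 4d = 4 * (770) = 3080

3080


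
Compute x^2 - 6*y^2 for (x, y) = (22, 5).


x^2 - d*y^2
= 22^2 - 6*5^2
= 484 - 150
= 334

334


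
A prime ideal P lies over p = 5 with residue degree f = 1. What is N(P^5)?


N(P^a) = p^(a*f)
= 5^(5*1)
= 5^5
= 3125

3125


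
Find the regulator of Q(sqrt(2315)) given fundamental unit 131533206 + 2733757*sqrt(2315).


epsilon = 131533206 + 2733757*sqrt(2315)
= 2.6307e+08
R = ln(2.6307e+08)
= 19.3879

19.3879


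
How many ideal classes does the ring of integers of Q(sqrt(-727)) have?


K = Q(sqrt(-727)). d mod 4 = 1, so D = disc(K) = d = -727
h(K) equals the number of primitive reduced positive-definite forms (a, b, c) = a*x^2 + b*x*y + c*y^2 with b^2 - 4ac = D,
where reduced means |b| <= a <= c, with b >= 0 whenever |b| = a or a = c, and primitive means gcd(a, b, c) = 1.
Reduced forces 3a^2 <= |D| = 727, so 1 <= a <= 15; b must have the parity of D, and c = (b^2 - D)/(4a) must be an integer >= a.
Enumerate a = 1..15, b in [-a, a]:
  a=1: (1, 1, 182)  [1]
  a=2: (2, -1, 91), (2, 1, 91)  [2]
  a=3: none
  a=4: (4, -3, 46), (4, 3, 46)  [2]
  a=5..6: none
  a=7: (7, -1, 26), (7, 1, 26)  [2]
  a=8: (8, -3, 23), (8, 3, 23)  [2]
  a=9..12: none
  a=13: (13, -1, 14), (13, 1, 14)  [2]
  a=14: (14, -13, 16), (14, 13, 16)  [2]
  a=15: none
Total reduced forms: 1 + 2 + 2 + 2 + 2 + 2 + 2 = 13
h = 13

13


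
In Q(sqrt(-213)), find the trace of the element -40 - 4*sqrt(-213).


Tr(a + b*sqrt(d)) = (a + b*sqrt(d)) + (a - b*sqrt(d)) = 2a
= 2 * (-40)
= -80

-80


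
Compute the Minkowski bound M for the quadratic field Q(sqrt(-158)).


d = -158, d mod 4 = 2, so disc(K) = 4d = -632; |disc(K)| = 632
Imaginary quadratic field, so n = 2, s = r2 = 1, r1 = 0
M = (n!/n^n) * (4/pi)^s * sqrt(|disc(K)|) = (2!/2^2) * (4/pi)^1 * sqrt(632)
= 0.5 * 1.273240 * 25.139610
= 16.0044

16.0044


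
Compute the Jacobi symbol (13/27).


Compute (13/27) via quadratic reciprocity:
  reciprocity: (13/27) -> +(27/13)
  reduce: (1/13)
  (1/13) = 1
Product of signs = 1

1


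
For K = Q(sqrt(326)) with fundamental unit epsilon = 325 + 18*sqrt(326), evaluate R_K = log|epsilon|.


epsilon = 325 + 18*sqrt(326)
= 649.9985
R = ln(649.9985)
= 6.4770

6.4770


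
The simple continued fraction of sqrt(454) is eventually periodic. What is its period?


Run the CF algorithm for sqrt(454).
a_0 = floor(sqrt(454)) = 21; set m_0=0, q_0=1.
Recurrence: m' = q*a - m,  q' = (d - m'^2)/q,  a' = floor((a_0 + m')/q').
  step 1: m=21, q=13, a=3
  step 2: m=18, q=10, a=3
  step 3: m=12, q=31, a=1
  step 4: m=19, q=3, a=13
  step 5: m=20, q=18, a=2
  step 6: m=16, q=11, a=3
  step 7: m=17, q=15, a=2
  step 8: m=13, q=19, a=1
  step 9: m=6, q=22, a=1
  step 10: m=16, q=9, a=4
  step 11: m=20, q=6, a=6
  step 12: m=16, q=33, a=1
  step 13: m=17, q=5, a=7
  step 14: m=18, q=26, a=1
  step 15: m=8, q=15, a=1
  step 16: m=7, q=27, a=1
  step 17: m=20, q=2, a=20
  step 18: m=20, q=27, a=1
  step 19: m=7, q=15, a=1
  step 20: m=8, q=26, a=1
  step 21: m=18, q=5, a=7
  step 22: m=17, q=33, a=1
  step 23: m=16, q=6, a=6
  step 24: m=20, q=9, a=4
  step 25: m=16, q=22, a=1
  step 26: m=6, q=19, a=1
  step 27: m=13, q=15, a=2
  step 28: m=17, q=11, a=3
  step 29: m=16, q=18, a=2
  step 30: m=20, q=3, a=13
  step 31: m=19, q=31, a=1
  step 32: m=12, q=10, a=3
  step 33: m=18, q=13, a=3
  step 34: m=21, q=1, a=42
a_34 = 2*a_0 = 42, so the period closes here.
sqrt(454) = [21; 3, 3, 1, 13, 2, 3, 2, 1, 1, 4, 6, 1, 7, 1, 1, 1, 20, 1, 1, 1, 7, 1, 6, 4, 1, 1, 2, 3, 2, 13, 1, 3, 3, 42]
Period length = 34

34


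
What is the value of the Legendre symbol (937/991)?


p = 991 is prime, so compute (937/991) with the reciprocity algorithm (Jacobi-symbol steps: pull out 2s via (2/n), flip via reciprocity, reduce):
  reciprocity: (937/991) -> +(991/937)
  reduce: (54/937)
  pull out 2: (2/937) = +1  (since 937 mod 8 = 1)
  reciprocity: (27/937) -> +(937/27)
  reduce: (19/27)
  reciprocity: (19/27) -> -(27/19)
  reduce: (8/19)
  pull out 2: (2/19) = -1  (since 19 mod 8 = 3)
  pull out 2: (2/19) = -1  (since 19 mod 8 = 3)
  pull out 2: (2/19) = -1  (since 19 mod 8 = 3)
  (1/19) = 1
Product of signs = 1
(937/991) = 1

1


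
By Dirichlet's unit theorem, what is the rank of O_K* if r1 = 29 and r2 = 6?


By Dirichlet's unit theorem:
rank = r1 + r2 - 1
= 29 + 6 - 1
= 34

34


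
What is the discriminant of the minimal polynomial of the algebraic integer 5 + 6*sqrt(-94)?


The element 5 + 6*sqrt(-94) has minimal polynomial:
x^2 - 10*x + 3409
Discriminant = (-10)^2 - 4*(3409)
= 100 - 13636
= -13536

-13536


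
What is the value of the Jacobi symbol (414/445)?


Compute (414/445) via quadratic reciprocity:
  pull out 2: (2/445) = -1  (since 445 mod 8 = 5)
  reciprocity: (207/445) -> +(445/207)
  reduce: (31/207)
  reciprocity: (31/207) -> -(207/31)
  reduce: (21/31)
  reciprocity: (21/31) -> +(31/21)
  reduce: (10/21)
  pull out 2: (2/21) = -1  (since 21 mod 8 = 5)
  reciprocity: (5/21) -> +(21/5)
  reduce: (1/5)
  (1/5) = 1
Product of signs = -1

-1


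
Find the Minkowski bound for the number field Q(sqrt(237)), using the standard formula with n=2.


d = 237, d mod 4 = 1, so disc(K) = d = 237; |disc(K)| = 237
Real quadratic field, so n = 2, s = r2 = 0, r1 = 2
M = (n!/n^n) * (4/pi)^s * sqrt(|disc(K)|) = (2!/2^2) * (4/pi)^0 * sqrt(237)
= 0.5 * 1.000000 * 15.394804
= 7.6974

7.6974


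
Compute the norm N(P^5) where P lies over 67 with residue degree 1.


N(P^a) = p^(a*f)
= 67^(5*1)
= 67^5
= 1350125107

1350125107


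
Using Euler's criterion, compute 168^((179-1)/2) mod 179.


p = 179 is prime and the exponent is (p-1)/2 = 89, so by Euler's criterion 168^89 = (168/179) = +1 or -1 mod 179.
Compute by square-and-multiply:
  89 = 64 + 16 + 8 + 1 (binary 1011001)
  Repeated squaring mod 179: 168^1 = 168, 168^2 = 121, 168^4 = 142, 168^8 = 116, 168^16 = 31, 168^32 = 66, 168^64 = 60
  168^89 = 168^64 * 168^16 * 168^8 * 168^1 = 60 * 31 * 116 * 168 mod 179
    60 * 31 = 1860 = 70 mod 179
    70 * 116 = 8120 = 65 mod 179
    65 * 168 = 10920 = 1 mod 179
  168^89 = 1 mod 179
Result 1: 168 is a quadratic residue mod 179.
168^89 mod 179 = 1

1


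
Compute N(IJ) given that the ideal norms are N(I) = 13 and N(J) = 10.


N(IJ) = N(I) * N(J)
= 13 * 10
= 130

130


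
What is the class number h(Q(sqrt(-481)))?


K = Q(sqrt(-481)). d mod 4 = 3, so D = disc(K) = 4d = -1924
h(K) equals the number of primitive reduced positive-definite forms (a, b, c) = a*x^2 + b*x*y + c*y^2 with b^2 - 4ac = D,
where reduced means |b| <= a <= c, with b >= 0 whenever |b| = a or a = c, and primitive means gcd(a, b, c) = 1.
Reduced forces 3a^2 <= |D| = 1924, so 1 <= a <= 25; b must have the parity of D, and c = (b^2 - D)/(4a) must be an integer >= a.
Enumerate a = 1..25, b in [-a, a]:
  a=1: (1, 0, 481)  [1]
  a=2: (2, 2, 241)  [1]
  a=3..4: none
  a=5: (5, -4, 97), (5, 4, 97)  [2]
  a=6: none
  a=7: (7, -6, 70), (7, 6, 70)  [2]
  a=8..9: none
  a=10: (10, -6, 49), (10, 6, 49)  [2]
  a=11: (11, -10, 46), (11, 10, 46)  [2]
  a=12: none
  a=13: (13, 0, 37)  [1]
  a=14: (14, -6, 35), (14, 6, 35)  [2]
  a=15..21: none
  a=22: (22, -10, 23), (22, 10, 23)  [2]
  a=23..24: none
  a=25: (25, 24, 25)  [1]
Total reduced forms: 1 + 1 + 2 + 2 + 2 + 2 + 1 + 2 + 2 + 1 = 16
h = 16

16


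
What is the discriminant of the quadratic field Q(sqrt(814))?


For K = Q(sqrt(d)) with d squarefree: disc(K) = d if d = 1 mod 4, and disc(K) = 4d if d = 2 or 3 mod 4.
Here d = 814, and d mod 4 = 2.
d = 2 mod 4, not 1 (O_K = Z[sqrt(d)]), so disc(K) = 4d = 4 * (814) = 3256

3256


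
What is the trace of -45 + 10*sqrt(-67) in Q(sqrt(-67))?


Tr(a + b*sqrt(d)) = (a + b*sqrt(d)) + (a - b*sqrt(d)) = 2a
= 2 * (-45)
= -90

-90


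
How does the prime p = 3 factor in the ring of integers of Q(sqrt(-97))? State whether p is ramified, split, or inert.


K = Q(sqrt(-97)). Since d mod 4 = 3, disc(K) = -388.
Check p | disc: -388 mod 3 = 2.
p does not divide disc. Compute Legendre symbol (d/p):
2^((3-1)/2) mod 3 = -1
(d/p) = -1, so p is inert: (p) stays prime with e=1, f=2, g=1.
Therefore p is inert.

inert


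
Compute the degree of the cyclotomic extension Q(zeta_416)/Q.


The degree equals Euler's totient phi(416).
416 = 2^5 * 13
phi(416) = 192

192


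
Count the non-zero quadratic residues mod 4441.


For prime p, the number of non-zero quadratic residues is (p-1)/2.
= (4441-1)/2
= 2220

2220


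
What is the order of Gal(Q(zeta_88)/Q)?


|Gal(Q(zeta_88)/Q)| = phi(88)
= 40

40


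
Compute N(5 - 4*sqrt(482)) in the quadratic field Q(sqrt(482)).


N(a + b*sqrt(d)) = a^2 - d*b^2
= (5)^2 - (482)*(-4)^2
= 25 - 7712
= -7687

-7687


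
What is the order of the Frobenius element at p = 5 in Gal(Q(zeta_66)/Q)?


The Frobenius at p in Gal(Q(zeta_n)/Q) = (Z/nZ)* is the class of p, so its order is ord_66(5), the smallest k >= 1 with 5^k = 1 mod 66.
n = 66 = 2 * 3 * 11, phi(66) = 20; the order divides phi(n).
Divisors of 20: 1, 2, 4, 5, 10, 20
Repeated squaring mod 66: 5^1 = 5, 5^2 = 25, 5^4 = 31, 5^8 = 37, 5^16 = 49
Test divisors in increasing order:
  k=1: 5^1 = 5 mod 66
  k=2: 5^2 = 25 mod 66
  k=4: 5^4 = 31 mod 66
  k=5: 5^5 = 31 * 5 = 23 mod 66
  k=10: 5^10 = 37 * 25 = 1 mod 66  <- first divisor giving 1
Order = 10

10


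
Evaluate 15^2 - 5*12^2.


x^2 - d*y^2
= 15^2 - 5*12^2
= 225 - 720
= -495

-495


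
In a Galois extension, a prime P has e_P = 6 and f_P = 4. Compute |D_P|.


|D_P| = e * f
= 6 * 4
= 24

24


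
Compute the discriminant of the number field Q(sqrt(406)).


For K = Q(sqrt(d)) with d squarefree: disc(K) = d if d = 1 mod 4, and disc(K) = 4d if d = 2 or 3 mod 4.
Here d = 406, and d mod 4 = 2.
d = 2 mod 4, not 1 (O_K = Z[sqrt(d)]), so disc(K) = 4d = 4 * (406) = 1624

1624


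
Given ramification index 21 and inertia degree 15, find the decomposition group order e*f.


|D_P| = e * f
= 21 * 15
= 315

315


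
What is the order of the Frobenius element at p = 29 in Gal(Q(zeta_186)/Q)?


The Frobenius at p in Gal(Q(zeta_n)/Q) = (Z/nZ)* is the class of p, so its order is ord_186(29), the smallest k >= 1 with 29^k = 1 mod 186.
n = 186 = 2 * 3 * 31, phi(186) = 60; the order divides phi(n).
Divisors of 60: 1, 2, 3, 4, 5, 6, 10, 12, 15, 20, 30, 60
Repeated squaring mod 186: 29^1 = 29, 29^2 = 97, 29^4 = 109, 29^8 = 163, 29^16 = 157, 29^32 = 97
Test divisors in increasing order:
  k=1: 29^1 = 29 mod 186
  k=2: 29^2 = 97 mod 186
  k=3: 29^3 = 97 * 29 = 23 mod 186
  k=4: 29^4 = 109 mod 186
  k=5: 29^5 = 109 * 29 = 185 mod 186
  k=6: 29^6 = 109 * 97 = 157 mod 186
  k=10: 29^10 = 163 * 97 = 1 mod 186  <- first divisor giving 1
Order = 10

10


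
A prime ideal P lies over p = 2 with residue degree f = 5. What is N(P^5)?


N(P^a) = p^(a*f)
= 2^(5*5)
= 2^25
= 33554432

33554432


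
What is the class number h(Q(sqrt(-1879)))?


K = Q(sqrt(-1879)). d mod 4 = 1, so D = disc(K) = d = -1879
h(K) equals the number of primitive reduced positive-definite forms (a, b, c) = a*x^2 + b*x*y + c*y^2 with b^2 - 4ac = D,
where reduced means |b| <= a <= c, with b >= 0 whenever |b| = a or a = c, and primitive means gcd(a, b, c) = 1.
Reduced forces 3a^2 <= |D| = 1879, so 1 <= a <= 25; b must have the parity of D, and c = (b^2 - D)/(4a) must be an integer >= a.
Enumerate a = 1..25, b in [-a, a]:
  a=1: (1, 1, 470)  [1]
  a=2: (2, -1, 235), (2, 1, 235)  [2]
  a=3: none
  a=4: (4, -3, 118), (4, 3, 118)  [2]
  a=5: (5, -1, 94), (5, 1, 94)  [2]
  a=6: none
  a=7: (7, -5, 68), (7, 5, 68)  [2]
  a=8: (8, -3, 59), (8, 3, 59)  [2]
  a=9: none
  a=10: (10, -9, 49), (10, -1, 47), (10, 1, 47), (10, 9, 49)  [4]
  a=11..13: none
  a=14: (14, -9, 35), (14, -5, 34), (14, 5, 34), (14, 9, 35)  [4]
  a=15: none
  a=16: (16, -13, 32), (16, 13, 32)  [2]
  a=17: (17, -5, 28), (17, 5, 28)  [2]
  a=18..19: none
  a=20: (20, -19, 28), (20, -11, 25), (20, 11, 25), (20, 19, 28)  [4]
  a=21..25: none
Total reduced forms: 1 + 2 + 2 + 2 + 2 + 2 + 4 + 4 + 2 + 2 + 4 = 27
h = 27

27


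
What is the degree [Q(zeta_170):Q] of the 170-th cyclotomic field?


The degree equals Euler's totient phi(170).
170 = 2 * 5 * 17
phi(170) = 64

64


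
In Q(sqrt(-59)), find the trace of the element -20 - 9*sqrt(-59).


Tr(a + b*sqrt(d)) = (a + b*sqrt(d)) + (a - b*sqrt(d)) = 2a
= 2 * (-20)
= -40

-40


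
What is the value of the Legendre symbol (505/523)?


p = 523 is prime, so compute (505/523) with the reciprocity algorithm (Jacobi-symbol steps: pull out 2s via (2/n), flip via reciprocity, reduce):
  reciprocity: (505/523) -> +(523/505)
  reduce: (18/505)
  pull out 2: (2/505) = +1  (since 505 mod 8 = 1)
  reciprocity: (9/505) -> +(505/9)
  reduce: (1/9)
  (1/9) = 1
Product of signs = 1
(505/523) = 1

1


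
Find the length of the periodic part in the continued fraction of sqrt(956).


Run the CF algorithm for sqrt(956).
a_0 = floor(sqrt(956)) = 30; set m_0=0, q_0=1.
Recurrence: m' = q*a - m,  q' = (d - m'^2)/q,  a' = floor((a_0 + m')/q').
  step 1: m=30, q=56, a=1
  step 2: m=26, q=5, a=11
  step 3: m=29, q=23, a=2
  step 4: m=17, q=29, a=1
  step 5: m=12, q=28, a=1
  step 6: m=16, q=25, a=1
  step 7: m=9, q=35, a=1
  step 8: m=26, q=8, a=7
  step 9: m=30, q=7, a=8
  step 10: m=26, q=40, a=1
  step 11: m=14, q=19, a=2
  step 12: m=24, q=20, a=2
  step 13: m=16, q=35, a=1
  step 14: m=19, q=17, a=2
  step 15: m=15, q=43, a=1
  step 16: m=28, q=4, a=14
  step 17: m=28, q=43, a=1
  step 18: m=15, q=17, a=2
  step 19: m=19, q=35, a=1
  step 20: m=16, q=20, a=2
  step 21: m=24, q=19, a=2
  step 22: m=14, q=40, a=1
  step 23: m=26, q=7, a=8
  step 24: m=30, q=8, a=7
  step 25: m=26, q=35, a=1
  step 26: m=9, q=25, a=1
  step 27: m=16, q=28, a=1
  step 28: m=12, q=29, a=1
  step 29: m=17, q=23, a=2
  step 30: m=29, q=5, a=11
  step 31: m=26, q=56, a=1
  step 32: m=30, q=1, a=60
a_32 = 2*a_0 = 60, so the period closes here.
sqrt(956) = [30; 1, 11, 2, 1, 1, 1, 1, 7, 8, 1, 2, 2, 1, 2, 1, 14, 1, 2, 1, 2, 2, 1, 8, 7, 1, 1, 1, 1, 2, 11, 1, 60]
Period length = 32

32


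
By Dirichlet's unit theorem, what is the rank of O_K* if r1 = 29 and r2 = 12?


By Dirichlet's unit theorem:
rank = r1 + r2 - 1
= 29 + 12 - 1
= 40

40


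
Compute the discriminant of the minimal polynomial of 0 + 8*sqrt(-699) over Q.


The element 0 + 8*sqrt(-699) has minimal polynomial:
x^2 + 0*x + 44736
Discriminant = (0)^2 - 4*(44736)
= 0 - 178944
= -178944

-178944


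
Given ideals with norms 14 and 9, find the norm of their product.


N(IJ) = N(I) * N(J)
= 14 * 9
= 126

126


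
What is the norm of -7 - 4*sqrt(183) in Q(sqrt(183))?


N(a + b*sqrt(d)) = a^2 - d*b^2
= (-7)^2 - (183)*(-4)^2
= 49 - 2928
= -2879

-2879


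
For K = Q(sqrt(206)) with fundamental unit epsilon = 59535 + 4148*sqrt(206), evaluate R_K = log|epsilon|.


epsilon = 59535 + 4148*sqrt(206)
= 119070.0000
R = ln(119070.0000)
= 11.6875

11.6875


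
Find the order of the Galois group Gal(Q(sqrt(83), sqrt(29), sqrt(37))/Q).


The 3 square roots of distinct primes are multiplicatively independent over Q,
so [K:Q] = 2^3 and Gal(K/Q) is isomorphic to (Z/2Z)^3.
|Gal| = 2^3 = 8

8


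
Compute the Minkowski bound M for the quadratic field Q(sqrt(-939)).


d = -939, d mod 4 = 1, so disc(K) = d = -939; |disc(K)| = 939
Imaginary quadratic field, so n = 2, s = r2 = 1, r1 = 0
M = (n!/n^n) * (4/pi)^s * sqrt(|disc(K)|) = (2!/2^2) * (4/pi)^1 * sqrt(939)
= 0.5 * 1.273240 * 30.643107
= 19.5080

19.5080


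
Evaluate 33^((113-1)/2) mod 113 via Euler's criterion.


p = 113 is prime and the exponent is (p-1)/2 = 56, so by Euler's criterion 33^56 = (33/113) = +1 or -1 mod 113.
Compute by square-and-multiply:
  56 = 32 + 16 + 8 (binary 111000)
  Repeated squaring mod 113: 33^1 = 33, 33^2 = 72, 33^4 = 99, 33^8 = 83, 33^16 = 109, 33^32 = 16
  33^56 = 33^32 * 33^16 * 33^8 = 16 * 109 * 83 mod 113
    16 * 109 = 1744 = 49 mod 113
    49 * 83 = 4067 = 112 mod 113
  33^56 = 112 mod 113
Result 112 = p - 1 = -1 mod 113: 33 is a quadratic non-residue mod 113. As a residue in [0, p-1] the value is 112.
33^56 mod 113 = 112

112


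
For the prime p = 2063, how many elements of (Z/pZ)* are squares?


For prime p, the number of non-zero quadratic residues is (p-1)/2.
= (2063-1)/2
= 1031

1031


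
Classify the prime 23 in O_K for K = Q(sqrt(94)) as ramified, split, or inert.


K = Q(sqrt(94)). Since d mod 4 = 2, disc(K) = 376.
Check p | disc: 376 mod 23 = 8.
p does not divide disc. Compute Legendre symbol (d/p):
2^((23-1)/2) mod 23 = 1
(d/p) = 1, so p splits: (p) = P*P' with e=1, f=1, g=2.
Therefore p is split.

split


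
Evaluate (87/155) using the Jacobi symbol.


Compute (87/155) via quadratic reciprocity:
  reciprocity: (87/155) -> -(155/87)
  reduce: (68/87)
  pull out 2: (2/87) = +1  (since 87 mod 8 = 7)
  pull out 2: (2/87) = +1  (since 87 mod 8 = 7)
  reciprocity: (17/87) -> +(87/17)
  reduce: (2/17)
  pull out 2: (2/17) = +1  (since 17 mod 8 = 1)
  (1/17) = 1
Product of signs = -1

-1


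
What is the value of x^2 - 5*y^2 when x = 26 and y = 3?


x^2 - d*y^2
= 26^2 - 5*3^2
= 676 - 45
= 631

631


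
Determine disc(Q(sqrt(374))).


For K = Q(sqrt(d)) with d squarefree: disc(K) = d if d = 1 mod 4, and disc(K) = 4d if d = 2 or 3 mod 4.
Here d = 374, and d mod 4 = 2.
d = 2 mod 4, not 1 (O_K = Z[sqrt(d)]), so disc(K) = 4d = 4 * (374) = 1496

1496


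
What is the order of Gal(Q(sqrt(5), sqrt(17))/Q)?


The 2 square roots of distinct primes are multiplicatively independent over Q,
so [K:Q] = 2^2 and Gal(K/Q) is isomorphic to (Z/2Z)^2.
|Gal| = 2^2 = 4

4


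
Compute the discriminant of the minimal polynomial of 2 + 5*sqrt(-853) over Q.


The element 2 + 5*sqrt(-853) has minimal polynomial:
x^2 - 4*x + 21329
Discriminant = (-4)^2 - 4*(21329)
= 16 - 85316
= -85300

-85300


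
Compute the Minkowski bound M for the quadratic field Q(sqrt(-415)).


d = -415, d mod 4 = 1, so disc(K) = d = -415; |disc(K)| = 415
Imaginary quadratic field, so n = 2, s = r2 = 1, r1 = 0
M = (n!/n^n) * (4/pi)^s * sqrt(|disc(K)|) = (2!/2^2) * (4/pi)^1 * sqrt(415)
= 0.5 * 1.273240 * 20.371549
= 12.9689

12.9689


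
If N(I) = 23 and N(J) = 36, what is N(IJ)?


N(IJ) = N(I) * N(J)
= 23 * 36
= 828

828


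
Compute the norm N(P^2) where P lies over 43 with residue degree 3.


N(P^a) = p^(a*f)
= 43^(2*3)
= 43^6
= 6321363049

6321363049


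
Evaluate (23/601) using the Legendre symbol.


p = 601 is prime, so compute (23/601) with the reciprocity algorithm (Jacobi-symbol steps: pull out 2s via (2/n), flip via reciprocity, reduce):
  reciprocity: (23/601) -> +(601/23)
  reduce: (3/23)
  reciprocity: (3/23) -> -(23/3)
  reduce: (2/3)
  pull out 2: (2/3) = -1  (since 3 mod 8 = 3)
  (1/3) = 1
Product of signs = 1
(23/601) = 1

1


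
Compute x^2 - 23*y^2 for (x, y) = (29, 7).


x^2 - d*y^2
= 29^2 - 23*7^2
= 841 - 1127
= -286

-286


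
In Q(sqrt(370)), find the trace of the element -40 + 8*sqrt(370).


Tr(a + b*sqrt(d)) = (a + b*sqrt(d)) + (a - b*sqrt(d)) = 2a
= 2 * (-40)
= -80

-80


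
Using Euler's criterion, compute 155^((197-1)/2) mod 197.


p = 197 is prime and the exponent is (p-1)/2 = 98, so by Euler's criterion 155^98 = (155/197) = +1 or -1 mod 197.
Compute by square-and-multiply:
  98 = 64 + 32 + 2 (binary 1100010)
  Repeated squaring mod 197: 155^1 = 155, 155^2 = 188, 155^4 = 81, 155^8 = 60, 155^16 = 54, 155^32 = 158, 155^64 = 142
  155^98 = 155^64 * 155^32 * 155^2 = 142 * 158 * 188 mod 197
    142 * 158 = 22436 = 175 mod 197
    175 * 188 = 32900 = 1 mod 197
  155^98 = 1 mod 197
Result 1: 155 is a quadratic residue mod 197.
155^98 mod 197 = 1

1


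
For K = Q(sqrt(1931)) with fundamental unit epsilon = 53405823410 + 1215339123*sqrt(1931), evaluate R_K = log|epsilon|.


epsilon = 53405823410 + 1215339123*sqrt(1931)
= 1.0681e+11
R = ln(1.0681e+11)
= 25.3943

25.3943


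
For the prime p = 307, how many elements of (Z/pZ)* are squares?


For prime p, the number of non-zero quadratic residues is (p-1)/2.
= (307-1)/2
= 153

153


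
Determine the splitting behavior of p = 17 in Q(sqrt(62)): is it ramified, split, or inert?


K = Q(sqrt(62)). Since d mod 4 = 2, disc(K) = 248.
Check p | disc: 248 mod 17 = 10.
p does not divide disc. Compute Legendre symbol (d/p):
11^((17-1)/2) mod 17 = -1
(d/p) = -1, so p is inert: (p) stays prime with e=1, f=2, g=1.
Therefore p is inert.

inert


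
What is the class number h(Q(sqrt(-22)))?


K = Q(sqrt(-22)). d mod 4 = 2, so D = disc(K) = 4d = -88
h(K) equals the number of primitive reduced positive-definite forms (a, b, c) = a*x^2 + b*x*y + c*y^2 with b^2 - 4ac = D,
where reduced means |b| <= a <= c, with b >= 0 whenever |b| = a or a = c, and primitive means gcd(a, b, c) = 1.
Reduced forces 3a^2 <= |D| = 88, so 1 <= a <= 5; b must have the parity of D, and c = (b^2 - D)/(4a) must be an integer >= a.
Enumerate a = 1..5, b in [-a, a]:
  a=1: (1, 0, 22)  [1]
  a=2: (2, 0, 11)  [1]
  a=3..5: none
Total reduced forms: 1 + 1 = 2
h = 2

2


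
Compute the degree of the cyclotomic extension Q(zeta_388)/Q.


The degree equals Euler's totient phi(388).
388 = 2^2 * 97
phi(388) = 192

192


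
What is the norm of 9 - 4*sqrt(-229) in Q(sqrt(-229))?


N(a + b*sqrt(d)) = a^2 - d*b^2
= (9)^2 - (-229)*(-4)^2
= 81 + 3664
= 3745

3745


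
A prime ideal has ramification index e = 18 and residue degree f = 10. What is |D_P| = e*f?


|D_P| = e * f
= 18 * 10
= 180

180


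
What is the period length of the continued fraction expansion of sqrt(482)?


Run the CF algorithm for sqrt(482).
a_0 = floor(sqrt(482)) = 21; set m_0=0, q_0=1.
Recurrence: m' = q*a - m,  q' = (d - m'^2)/q,  a' = floor((a_0 + m')/q').
  step 1: m=21, q=41, a=1
  step 2: m=20, q=2, a=20
  step 3: m=20, q=41, a=1
  step 4: m=21, q=1, a=42
a_4 = 2*a_0 = 42, so the period closes here.
sqrt(482) = [21; 1, 20, 1, 42]
Period length = 4

4


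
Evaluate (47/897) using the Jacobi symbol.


Compute (47/897) via quadratic reciprocity:
  reciprocity: (47/897) -> +(897/47)
  reduce: (4/47)
  pull out 2: (2/47) = +1  (since 47 mod 8 = 7)
  pull out 2: (2/47) = +1  (since 47 mod 8 = 7)
  (1/47) = 1
Product of signs = 1

1
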